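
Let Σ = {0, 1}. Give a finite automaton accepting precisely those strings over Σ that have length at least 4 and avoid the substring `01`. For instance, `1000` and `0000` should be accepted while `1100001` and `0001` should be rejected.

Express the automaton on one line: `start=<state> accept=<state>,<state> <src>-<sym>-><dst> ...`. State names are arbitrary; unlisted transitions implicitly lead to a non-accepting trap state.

Build one automaton per condition and run them in lockstep. One (6 states) tracks the input length, saturating at 5; the other (3 states) tracks partial matches of the forbidden pattern `01`. Each combined state is a pair, one component from each; accept when both components accept.
With 15 states:
          0    1  
>  S0     S1   S2 
   S1     S3   S4 
   S2     S3   S5 
   S3     S6   S7 
   S4     S7   S7 
   S5     S6   S8 
   S6     S9  S10 
   S7    S10  S10 
   S8     S9  S11 
 * S9    S12  S13 
   S10   S13  S13 
 * S11   S12  S14 
 * S12   S12  S13 
   S13   S13  S13 
 * S14   S12  S14 
(> = start, * = accepting)

start=S0 accept=S9,S11,S12,S14 S0-0->S1 S0-1->S2 S1-0->S3 S1-1->S4 S2-0->S3 S2-1->S5 S3-0->S6 S3-1->S7 S4-0->S7 S4-1->S7 S5-0->S6 S5-1->S8 S6-0->S9 S6-1->S10 S7-0->S10 S7-1->S10 S8-0->S9 S8-1->S11 S9-0->S12 S9-1->S13 S10-0->S13 S10-1->S13 S11-0->S12 S11-1->S14 S12-0->S12 S12-1->S13 S13-0->S13 S13-1->S13 S14-0->S12 S14-1->S14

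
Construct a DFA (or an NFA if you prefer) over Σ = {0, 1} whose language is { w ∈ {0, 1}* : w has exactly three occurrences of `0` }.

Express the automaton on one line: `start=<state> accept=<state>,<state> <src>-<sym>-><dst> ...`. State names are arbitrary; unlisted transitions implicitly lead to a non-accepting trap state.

Only the number of `0`s matters, and only up to 4. Make a chain q0 → q1 → q2 → q3 → q4 advanced by each `0` (with q4 absorbing); every other symbol self-loops. The accepting set is {q3}.
        0   1  
>  q0   q1  q0 
   q1   q2  q1 
   q2   q3  q2 
 * q3   q4  q3 
   q4   q4  q4 
(> = start, * = accepting)

start=q0 accept=q3 q0-0->q1 q0-1->q0 q1-0->q2 q1-1->q1 q2-0->q3 q2-1->q2 q3-0->q4 q3-1->q3 q4-0->q4 q4-1->q4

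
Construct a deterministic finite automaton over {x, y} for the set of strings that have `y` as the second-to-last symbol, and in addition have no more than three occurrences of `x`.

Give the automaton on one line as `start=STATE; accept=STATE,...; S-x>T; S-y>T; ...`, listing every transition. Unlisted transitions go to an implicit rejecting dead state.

start=S0; accept=S5,S6,S9,S10,S13,S14,S15; S0-x>S1; S0-y>S2; S1-x>S3; S1-y>S4; S2-x>S5; S2-y>S6; S3-x>S7; S3-y>S8; S4-x>S9; S4-y>S10; S5-x>S3; S5-y>S4; S6-x>S5; S6-y>S6; S7-x>S11; S7-y>S12; S8-x>S13; S8-y>S14; S9-x>S7; S9-y>S8; S10-x>S9; S10-y>S10; S11-x>S11; S11-y>S11; S12-x>S11; S12-y>S15; S13-x>S11; S13-y>S12; S14-x>S13; S14-y>S14; S15-x>S11; S15-y>S15

Run two small machines in parallel and take their product. One (7 states) tracks the last 2 symbols read; the other (5 states) tracks the count of `x`s, saturating at 4. Each combined state is a pair, one component from each; accept when both components accept. Equivalent product states are then merged.
A 16-state machine:
          x    y  
>  S0     S1   S2 
   S1     S3   S4 
   S2     S5   S6 
   S3     S7   S8 
   S4     S9  S10 
 * S5     S3   S4 
 * S6     S5   S6 
   S7    S11  S12 
   S8    S13  S14 
 * S9     S7   S8 
 * S10    S9  S10 
   S11   S11  S11 
   S12   S11  S15 
 * S13   S11  S12 
 * S14   S13  S14 
 * S15   S11  S15 
(> = start, * = accepting)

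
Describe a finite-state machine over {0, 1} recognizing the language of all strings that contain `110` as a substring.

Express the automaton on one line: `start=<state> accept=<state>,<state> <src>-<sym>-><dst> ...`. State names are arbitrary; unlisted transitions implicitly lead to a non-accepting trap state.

start=q0 accept=q3 q0-0->q0 q0-1->q1 q1-0->q0 q1-1->q2 q2-0->q3 q2-1->q2 q3-0->q3 q3-1->q3

Track how much of `110` has been matched so far: state q0 is no progress, q3 is the absorbing accept state reached once `110` has occurred. Intermediate states record partial matches; on a mismatch, fall back to the longest reusable overlap.
        0   1  
>  q0   q0  q1 
   q1   q0  q2 
   q2   q3  q2 
 * q3   q3  q3 
(> = start, * = accepting)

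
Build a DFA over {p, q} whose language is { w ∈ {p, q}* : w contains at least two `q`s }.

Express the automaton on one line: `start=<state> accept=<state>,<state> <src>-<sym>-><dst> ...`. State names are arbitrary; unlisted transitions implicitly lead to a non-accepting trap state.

start=S0 accept=S2,S3 S0-p->S0 S0-q->S1 S1-p->S1 S1-q->S2 S2-p->S2 S2-q->S3 S3-p->S3 S3-q->S3

Count `q`s, saturating at 3: states S0 through S2 mean 0 through 2 `q`s seen; S3 means more than 2. Each `q` increments (capped at S3); other symbols loop. Accept from {S2, S3}.
A 4-state machine:
        p   q  
>  S0   S0  S1 
   S1   S1  S2 
 * S2   S2  S3 
 * S3   S3  S3 
(> = start, * = accepting)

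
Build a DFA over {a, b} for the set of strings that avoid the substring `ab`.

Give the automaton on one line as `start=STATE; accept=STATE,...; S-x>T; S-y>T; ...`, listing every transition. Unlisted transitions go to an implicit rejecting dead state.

start=q0; accept=q0,q1; q0-a>q1; q0-b>q0; q1-a>q1; q1-b>q2; q2-a>q2; q2-b>q2

Track partial matches of the forbidden pattern `ab`. State q2 is a dead state reached once `ab` has occurred; every other state accepts. q0 means no part of `ab` is currently matched.
        a   b  
>* q0   q1  q0 
 * q1   q1  q2 
   q2   q2  q2 
(> = start, * = accepting)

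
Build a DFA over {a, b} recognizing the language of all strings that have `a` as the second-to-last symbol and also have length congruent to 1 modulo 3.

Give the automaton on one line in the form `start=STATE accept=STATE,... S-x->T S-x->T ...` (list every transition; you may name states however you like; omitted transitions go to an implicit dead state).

Handle the two conditions separately and then intersect. The first has 7 states tracking the last 2 symbols read; the second has 3 states tracking the input length modulo 3. A product state is a pair (one from each), accepting exactly when both do. After merging equivalent states the machine shrinks.
        a   b  
>  q0   q1  q1 
   q1   q2  q2 
   q2   q3  q0 
   q3   q4  q4 
 * q4   q2  q2 
(> = start, * = accepting)

start=q0 accept=q4 q0-a->q1 q0-b->q1 q1-a->q2 q1-b->q2 q2-a->q3 q2-b->q0 q3-a->q4 q3-b->q4 q4-a->q2 q4-b->q2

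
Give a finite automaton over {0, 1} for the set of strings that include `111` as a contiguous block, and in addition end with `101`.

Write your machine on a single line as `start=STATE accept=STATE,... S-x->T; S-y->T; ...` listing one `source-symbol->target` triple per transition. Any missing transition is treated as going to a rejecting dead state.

start=s0; accept=s6; s0-0->s0; s0-1->s1; s1-0->s0; s1-1->s2; s2-0->s0; s2-1->s3; s3-0->s4; s3-1->s3; s4-0->s5; s4-1->s6; s5-0->s5; s5-1->s3; s6-0->s4; s6-1->s3

Run two small machines in parallel and take their product. The first has 4 states tracking whether and how much of `111` has been seen; the second has 4 states tracking how much of the suffix `101` has currently been matched. A product state is a pair (one from each), accepting exactly when both do. Minimizing collapses redundant product states.
A 7-state machine:
        0   1  
>  s0   s0  s1 
   s1   s0  s2 
   s2   s0  s3 
   s3   s4  s3 
   s4   s5  s6 
   s5   s5  s3 
 * s6   s4  s3 
(> = start, * = accepting)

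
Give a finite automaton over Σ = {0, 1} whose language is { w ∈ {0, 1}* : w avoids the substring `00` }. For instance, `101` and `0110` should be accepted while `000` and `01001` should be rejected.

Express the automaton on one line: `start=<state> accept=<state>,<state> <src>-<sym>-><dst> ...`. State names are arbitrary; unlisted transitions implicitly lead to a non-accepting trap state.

This is the complement of 'contains `00`'. Use the same substring-matching states — q0 through q2 holding how much of `00` has just been matched — but flip the accepting set: everything except the trap q2 accepts.
        0   1  
>* q0   q1  q0 
 * q1   q2  q0 
   q2   q2  q2 
(> = start, * = accepting)

start=q0 accept=q0,q1 q0-0->q1 q0-1->q0 q1-0->q2 q1-1->q0 q2-0->q2 q2-1->q2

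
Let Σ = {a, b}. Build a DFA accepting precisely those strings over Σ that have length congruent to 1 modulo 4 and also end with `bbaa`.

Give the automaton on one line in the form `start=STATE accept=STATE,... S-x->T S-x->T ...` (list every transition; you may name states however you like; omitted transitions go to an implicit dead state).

start=S0 accept=S7 S0-a->S1 S0-b->S1 S1-a->S2 S1-b->S3 S2-a->S4 S2-b->S4 S3-a->S4 S3-b->S5 S4-a->S0 S4-b->S0 S5-a->S6 S5-b->S0 S6-a->S7 S6-b->S1 S7-a->S2 S7-b->S3

Build one automaton per condition and run them in lockstep. One (4 states) tracks the input length modulo 4; the other (5 states) tracks how much of the suffix `bbaa` has currently been matched. Each combined state is a pair, one component from each; accept when both components accept. Equivalent product states are then merged.
8 states suffice.
        a   b  
>  S0   S1  S1 
   S1   S2  S3 
   S2   S4  S4 
   S3   S4  S5 
   S4   S0  S0 
   S5   S6  S0 
   S6   S7  S1 
 * S7   S2  S3 
(> = start, * = accepting)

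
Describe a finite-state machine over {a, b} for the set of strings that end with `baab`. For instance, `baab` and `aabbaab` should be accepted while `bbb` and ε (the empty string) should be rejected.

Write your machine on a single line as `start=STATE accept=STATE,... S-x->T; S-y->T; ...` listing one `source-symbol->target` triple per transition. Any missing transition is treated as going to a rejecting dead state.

start=q0; accept=q4; q0-a->q0; q0-b->q1; q1-a->q2; q1-b->q1; q2-a->q3; q2-b->q1; q3-a->q0; q3-b->q4; q4-a->q2; q4-b->q1

Let each state record the length of the longest suffix of the input read so far that is also a prefix of `baab`. q1 means the last symbol is `b`; q2 means the last 2 symbols are `ba`; q3 means the last 3 symbols are `baa`; q4 means the last 4 symbols are `baab`. Accept only at q4, where the string currently ends in `baab`.
5 states suffice.
        a   b  
>  q0   q0  q1 
   q1   q2  q1 
   q2   q3  q1 
   q3   q0  q4 
 * q4   q2  q1 
(> = start, * = accepting)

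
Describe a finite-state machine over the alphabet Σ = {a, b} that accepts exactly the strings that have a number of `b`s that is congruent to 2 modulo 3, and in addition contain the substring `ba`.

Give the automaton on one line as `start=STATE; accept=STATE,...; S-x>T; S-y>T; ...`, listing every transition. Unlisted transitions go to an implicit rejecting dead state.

start=S0; accept=S4; S0-a>S0; S0-b>S1; S1-a>S2; S1-b>S3; S2-a>S2; S2-b>S4; S3-a>S4; S3-b>S5; S4-a>S4; S4-b>S6; S5-a>S6; S5-b>S1; S6-a>S6; S6-b>S2

Handle the two conditions separately and then intersect. One (3 states) tracks the count of `b`s modulo 3; the other (3 states) tracks whether and how much of `ba` has been seen. Each combined state is a pair, one component from each; accept when both components accept.
7 states suffice.
        a   b  
>  S0   S0  S1 
   S1   S2  S3 
   S2   S2  S4 
   S3   S4  S5 
 * S4   S4  S6 
   S5   S6  S1 
   S6   S6  S2 
(> = start, * = accepting)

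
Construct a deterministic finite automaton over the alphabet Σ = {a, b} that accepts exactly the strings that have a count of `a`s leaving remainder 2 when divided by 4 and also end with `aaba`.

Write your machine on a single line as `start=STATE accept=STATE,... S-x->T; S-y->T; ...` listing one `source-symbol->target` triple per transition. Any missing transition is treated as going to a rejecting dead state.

start=q0; accept=q19; q0-a->q1; q0-b->q0; q1-a->q2; q1-b->q3; q2-a->q4; q2-b->q5; q3-a->q6; q3-b->q3; q4-a->q7; q4-b->q8; q5-a->q9; q5-b->q10; q6-a->q4; q6-b->q10; q7-a->q11; q7-b->q12; q8-a->q13; q8-b->q14; q9-a->q7; q9-b->q14; q10-a->q15; q10-b->q10; q11-a->q2; q11-b->q16; q12-a->q17; q12-b->q0; q13-a->q11; q13-b->q0; q14-a->q18; q14-b->q14; q15-a->q7; q15-b->q14; q16-a->q19; q16-b->q3; q17-a->q2; q17-b->q3; q18-a->q11; q18-b->q0; q19-a->q4; q19-b->q10

Run two small machines in parallel and take their product. The first has 4 states tracking the count of `a`s modulo 4; the second has 5 states tracking how much of the suffix `aaba` has currently been matched. A product state is a pair (one from each), accepting exactly when both do.
20 states suffice.
          a    b  
>  q0     q1   q0 
   q1     q2   q3 
   q2     q4   q5 
   q3     q6   q3 
   q4     q7   q8 
   q5     q9  q10 
   q6     q4  q10 
   q7    q11  q12 
   q8    q13  q14 
   q9     q7  q14 
   q10   q15  q10 
   q11    q2  q16 
   q12   q17   q0 
   q13   q11   q0 
   q14   q18  q14 
   q15    q7  q14 
   q16   q19   q3 
   q17    q2   q3 
   q18   q11   q0 
 * q19    q4  q10 
(> = start, * = accepting)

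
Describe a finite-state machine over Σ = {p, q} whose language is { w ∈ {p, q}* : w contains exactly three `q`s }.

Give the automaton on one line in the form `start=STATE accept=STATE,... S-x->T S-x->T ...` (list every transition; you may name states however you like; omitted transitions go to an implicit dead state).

start=S0 accept=S3 S0-p->S0 S0-q->S1 S1-p->S1 S1-q->S2 S2-p->S2 S2-q->S3 S3-p->S3 S3-q->S4 S4-p->S4 S4-q->S4

Only the number of `q`s matters, and only up to 4. Make a chain S0 → S1 → S2 → S3 → S4 advanced by each `q` (with S4 absorbing); every other symbol self-loops. The accepting set is {S3}.
        p   q  
>  S0   S0  S1 
   S1   S1  S2 
   S2   S2  S3 
 * S3   S3  S4 
   S4   S4  S4 
(> = start, * = accepting)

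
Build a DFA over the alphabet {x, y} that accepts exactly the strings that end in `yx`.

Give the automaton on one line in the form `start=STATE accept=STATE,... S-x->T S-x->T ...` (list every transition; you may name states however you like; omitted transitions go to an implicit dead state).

Let each state record the length of the longest suffix of the input read so far that is also a prefix of `yx`. q1 means the last symbol is `y`; q2 means the last 2 symbols are `yx`. Accept only at q2, where the string currently ends in `yx`.
3 states suffice.
        x   y  
>  q0   q0  q1 
   q1   q2  q1 
 * q2   q0  q1 
(> = start, * = accepting)

start=q0 accept=q2 q0-x->q0 q0-y->q1 q1-x->q2 q1-y->q1 q2-x->q0 q2-y->q1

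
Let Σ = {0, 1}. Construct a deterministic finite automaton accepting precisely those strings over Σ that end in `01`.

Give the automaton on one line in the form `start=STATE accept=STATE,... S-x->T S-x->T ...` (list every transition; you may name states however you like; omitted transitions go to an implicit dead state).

start=q0 accept=q2 q0-0->q1 q0-1->q0 q1-0->q1 q1-1->q2 q2-0->q1 q2-1->q0

Remember how much of `01` the current input suffix matches. State q0 means no match yet; q1 means the last symbol is `0`; q2 means the last 2 symbols are `01`. Only q2 accepts. On a mismatch, fall back to the longest proper suffix that is still a prefix of `01`.
With 3 states:
        0   1  
>  q0   q1  q0 
   q1   q1  q2 
 * q2   q1  q0 
(> = start, * = accepting)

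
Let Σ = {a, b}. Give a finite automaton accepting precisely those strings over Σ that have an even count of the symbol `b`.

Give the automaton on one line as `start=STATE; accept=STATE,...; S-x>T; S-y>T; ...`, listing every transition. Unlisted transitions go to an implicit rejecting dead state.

start=s0; accept=s0; s0-a>s0; s0-b>s1; s1-a>s1; s1-b>s0

The only thing that matters is how many `b`s have appeared, reduced mod 2. Use one state per residue: s0 for 0, …, s1 for 1. Reading `b` moves to the next residue; anything else stays put. s0 is accepting.
With 2 states:
        a   b  
>* s0   s0  s1 
   s1   s1  s0 
(> = start, * = accepting)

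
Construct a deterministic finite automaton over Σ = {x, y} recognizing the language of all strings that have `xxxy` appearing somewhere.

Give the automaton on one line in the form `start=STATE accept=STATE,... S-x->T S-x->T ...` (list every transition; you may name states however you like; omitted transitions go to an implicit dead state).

start=S0 accept=S4 S0-x->S1 S0-y->S0 S1-x->S2 S1-y->S0 S2-x->S3 S2-y->S0 S3-x->S3 S3-y->S4 S4-x->S4 S4-y->S4

States S0..S3 record the length of the longest prefix of `xxxy` that matches the current input suffix. Reaching S4 means `xxxy` has been seen, and we stay there forever. Accept from S4.
A 5-state machine:
        x   y  
>  S0   S1  S0 
   S1   S2  S0 
   S2   S3  S0 
   S3   S3  S4 
 * S4   S4  S4 
(> = start, * = accepting)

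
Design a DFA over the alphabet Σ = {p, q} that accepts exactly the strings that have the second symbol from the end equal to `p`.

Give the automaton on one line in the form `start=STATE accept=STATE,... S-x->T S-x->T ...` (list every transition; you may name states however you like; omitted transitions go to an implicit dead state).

Because acceptance depends on a position counted from the end, the machine has to buffer the most recent 2 symbols. Make each state the string of the last up-to-2 symbols read; on input `x` shift the window left and append `x`. Accept when the buffered window has length 2 and begins with `p`.
A 7-state machine:
        p   q  
>  s0   s1  s2 
   s1   s3  s4 
   s2   s5  s6 
 * s3   s3  s4 
 * s4   s5  s6 
   s5   s3  s4 
   s6   s5  s6 
(> = start, * = accepting)

start=s0 accept=s3,s4 s0-p->s1 s0-q->s2 s1-p->s3 s1-q->s4 s2-p->s5 s2-q->s6 s3-p->s3 s3-q->s4 s4-p->s5 s4-q->s6 s5-p->s3 s5-q->s4 s6-p->s5 s6-q->s6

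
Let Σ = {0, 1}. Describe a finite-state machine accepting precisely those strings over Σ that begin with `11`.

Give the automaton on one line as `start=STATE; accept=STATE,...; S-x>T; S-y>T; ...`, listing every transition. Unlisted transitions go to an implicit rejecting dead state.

Walk along `11` while the input agrees: from A take `1` to B, and so on. Any deviation drops to the rejecting sink D. Once C is reached the prefix is confirmed and every continuation is accepted.
A 4-state machine:
       0  1 
>  A   D  B 
   B   D  C 
 * C   C  C 
   D   D  D 
(> = start, * = accepting)

start=A; accept=C; A-0>D; A-1>B; B-0>D; B-1>C; C-0>C; C-1>C; D-0>D; D-1>D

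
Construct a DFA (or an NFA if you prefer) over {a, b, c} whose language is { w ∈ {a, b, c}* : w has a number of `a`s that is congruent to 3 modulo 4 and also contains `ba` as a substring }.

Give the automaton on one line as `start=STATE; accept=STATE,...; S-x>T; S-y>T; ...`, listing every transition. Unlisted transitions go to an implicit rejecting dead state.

start=q0; accept=q10; q0-a>q1; q0-b>q2; q0-c>q0; q1-a>q3; q1-b>q4; q1-c>q1; q2-a>q5; q2-b>q2; q2-c>q0; q3-a>q6; q3-b>q7; q3-c>q3; q4-a>q8; q4-b>q4; q4-c>q1; q5-a>q8; q5-b>q5; q5-c>q5; q6-a>q0; q6-b>q9; q6-c>q6; q7-a>q10; q7-b>q7; q7-c>q3; q8-a>q10; q8-b>q8; q8-c>q8; q9-a>q11; q9-b>q9; q9-c>q6; q10-a>q11; q10-b>q10; q10-c>q10; q11-a>q5; q11-b>q11; q11-c>q11

Handle the two conditions separately and then intersect. One (4 states) tracks the count of `a`s modulo 4; the other (3 states) tracks whether and how much of `ba` has been seen. Each combined state is a pair, one component from each; accept when both components accept.
12 states suffice.
          a    b    c  
>  q0     q1   q2   q0 
   q1     q3   q4   q1 
   q2     q5   q2   q0 
   q3     q6   q7   q3 
   q4     q8   q4   q1 
   q5     q8   q5   q5 
   q6     q0   q9   q6 
   q7    q10   q7   q3 
   q8    q10   q8   q8 
   q9    q11   q9   q6 
 * q10   q11  q10  q10 
   q11    q5  q11  q11 
(> = start, * = accepting)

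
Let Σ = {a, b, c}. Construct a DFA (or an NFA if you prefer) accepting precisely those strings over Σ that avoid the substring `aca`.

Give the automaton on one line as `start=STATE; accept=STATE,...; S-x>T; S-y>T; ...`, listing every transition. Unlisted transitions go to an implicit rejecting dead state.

start=q0; accept=q0,q1,q2; q0-a>q1; q0-b>q0; q0-c>q0; q1-a>q1; q1-b>q0; q1-c>q2; q2-a>q3; q2-b>q0; q2-c>q0; q3-a>q3; q3-b>q3; q3-c>q3

Track partial matches of the forbidden pattern `aca`. State q3 is a dead state reached once `aca` has occurred; every other state accepts. q0 means no part of `aca` is currently matched.
4 states suffice.
        a   b   c  
>* q0   q1  q0  q0 
 * q1   q1  q0  q2 
 * q2   q3  q0  q0 
   q3   q3  q3  q3 
(> = start, * = accepting)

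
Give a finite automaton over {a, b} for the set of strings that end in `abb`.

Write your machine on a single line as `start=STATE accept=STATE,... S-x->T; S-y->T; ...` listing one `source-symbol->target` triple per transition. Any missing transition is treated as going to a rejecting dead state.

Let each state record the length of the longest suffix of the input read so far that is also a prefix of `abb`. q1 means the last symbol is `a`; q2 means the last 2 symbols are `ab`; q3 means the last 3 symbols are `abb`. Accept only at q3, where the string currently ends in `abb`.
With 4 states:
        a   b  
>  q0   q1  q0 
   q1   q1  q2 
   q2   q1  q3 
 * q3   q1  q0 
(> = start, * = accepting)

start=q0; accept=q3; q0-a->q1; q0-b->q0; q1-a->q1; q1-b->q2; q2-a->q1; q2-b->q3; q3-a->q1; q3-b->q0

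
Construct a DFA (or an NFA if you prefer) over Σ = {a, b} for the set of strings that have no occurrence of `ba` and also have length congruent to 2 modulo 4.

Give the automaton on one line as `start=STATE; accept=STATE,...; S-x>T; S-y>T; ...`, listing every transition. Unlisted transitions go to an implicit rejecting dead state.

Build one automaton per condition and run them in lockstep. The first has 3 states tracking partial matches of the forbidden pattern `ba`; the second has 4 states tracking the input length modulo 4. A product state is a pair (one from each), accepting exactly when both do.
          a    b  
>  q0     q1   q2 
   q1     q3   q4 
   q2     q5   q4 
 * q3     q6   q7 
 * q4     q8   q7 
   q5     q8   q8 
   q6     q0   q9 
   q7    q10   q9 
   q8    q10  q10 
   q9    q11   q2 
   q10   q11  q11 
   q11    q5   q5 
(> = start, * = accepting)

start=q0; accept=q3,q4; q0-a>q1; q0-b>q2; q1-a>q3; q1-b>q4; q2-a>q5; q2-b>q4; q3-a>q6; q3-b>q7; q4-a>q8; q4-b>q7; q5-a>q8; q5-b>q8; q6-a>q0; q6-b>q9; q7-a>q10; q7-b>q9; q8-a>q10; q8-b>q10; q9-a>q11; q9-b>q2; q10-a>q11; q10-b>q11; q11-a>q5; q11-b>q5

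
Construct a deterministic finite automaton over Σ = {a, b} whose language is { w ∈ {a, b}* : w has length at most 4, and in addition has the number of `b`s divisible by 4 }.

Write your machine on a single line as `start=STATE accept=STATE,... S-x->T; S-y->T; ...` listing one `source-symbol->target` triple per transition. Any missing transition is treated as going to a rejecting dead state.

start=q0; accept=q0,q1,q3,q6,q8; q0-a->q1; q0-b->q2; q1-a->q3; q1-b->q4; q2-a->q4; q2-b->q5; q3-a->q6; q3-b->q4; q4-a->q4; q4-b->q4; q5-a->q4; q5-b->q7; q6-a->q8; q6-b->q4; q7-a->q4; q7-b->q8; q8-a->q4; q8-b->q4

Run two small machines in parallel and take their product. One (6 states) tracks the input length, saturating at 5; the other (4 states) tracks the count of `b`s modulo 4. Each combined state is a pair, one component from each; accept when both components accept. After merging equivalent states the machine shrinks.
With 9 states:
        a   b  
>* q0   q1  q2 
 * q1   q3  q4 
   q2   q4  q5 
 * q3   q6  q4 
   q4   q4  q4 
   q5   q4  q7 
 * q6   q8  q4 
   q7   q4  q8 
 * q8   q4  q4 
(> = start, * = accepting)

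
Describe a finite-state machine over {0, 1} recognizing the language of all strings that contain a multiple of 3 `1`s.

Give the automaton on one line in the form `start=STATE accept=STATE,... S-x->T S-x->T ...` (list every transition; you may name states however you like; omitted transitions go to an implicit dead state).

start=S0 accept=S0 S0-0->S0 S0-1->S1 S1-0->S1 S1-1->S2 S2-0->S2 S2-1->S0

The only thing that matters is how many `1`s have appeared, reduced mod 3. Use one state per residue: S0 for 0, …, S2 for 2. Reading `1` moves to the next residue; anything else stays put. S0 is accepting.
3 states suffice.
        0   1  
>* S0   S0  S1 
   S1   S1  S2 
   S2   S2  S0 
(> = start, * = accepting)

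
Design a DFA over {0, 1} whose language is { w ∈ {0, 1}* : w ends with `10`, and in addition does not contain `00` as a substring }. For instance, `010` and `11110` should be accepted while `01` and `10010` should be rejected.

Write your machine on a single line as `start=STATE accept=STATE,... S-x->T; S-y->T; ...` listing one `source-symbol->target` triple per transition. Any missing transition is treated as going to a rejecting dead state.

start=q0; accept=q4; q0-0->q1; q0-1->q2; q1-0->q3; q1-1->q2; q2-0->q4; q2-1->q2; q3-0->q3; q3-1->q3; q4-0->q3; q4-1->q2

Handle the two conditions separately and then intersect. One (3 states) tracks how much of the suffix `10` has currently been matched; the other (3 states) tracks partial matches of the forbidden pattern `00`. Each combined state is a pair, one component from each; accept when both components accept. After merging equivalent states the machine shrinks.
A 5-state machine:
        0   1  
>  q0   q1  q2 
   q1   q3  q2 
   q2   q4  q2 
   q3   q3  q3 
 * q4   q3  q2 
(> = start, * = accepting)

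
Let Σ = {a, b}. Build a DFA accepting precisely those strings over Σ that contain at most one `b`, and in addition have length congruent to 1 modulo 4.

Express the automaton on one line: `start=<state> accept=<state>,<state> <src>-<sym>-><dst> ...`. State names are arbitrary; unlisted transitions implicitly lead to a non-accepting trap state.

Handle the two conditions separately and then intersect. The first has 3 states tracking the count of `b`s, saturating at 2; the second has 4 states tracking the input length modulo 4. A product state is a pair (one from each), accepting exactly when both do.
With 12 states:
          a    b  
>  s0     s1   s2 
 * s1     s3   s4 
 * s2     s4   s5 
   s3     s6   s7 
   s4     s7   s8 
   s5     s8   s8 
   s6     s0   s9 
   s7     s9  s10 
   s8    s10  s10 
   s9     s2  s11 
   s10   s11  s11 
   s11    s5   s5 
(> = start, * = accepting)

start=s0 accept=s1,s2 s0-a->s1 s0-b->s2 s1-a->s3 s1-b->s4 s2-a->s4 s2-b->s5 s3-a->s6 s3-b->s7 s4-a->s7 s4-b->s8 s5-a->s8 s5-b->s8 s6-a->s0 s6-b->s9 s7-a->s9 s7-b->s10 s8-a->s10 s8-b->s10 s9-a->s2 s9-b->s11 s10-a->s11 s10-b->s11 s11-a->s5 s11-b->s5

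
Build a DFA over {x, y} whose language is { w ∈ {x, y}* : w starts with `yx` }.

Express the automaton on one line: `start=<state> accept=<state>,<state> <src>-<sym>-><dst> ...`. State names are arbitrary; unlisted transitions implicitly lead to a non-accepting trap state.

Check the first 2 symbols one by one: q0 through q1 record how many have matched `yx` so far; any wrong symbol goes to the dead state q3. After all 2 match we enter the accepting sink q2.
        x   y  
>  q0   q3  q1 
   q1   q2  q3 
 * q2   q2  q2 
   q3   q3  q3 
(> = start, * = accepting)

start=q0 accept=q2 q0-x->q3 q0-y->q1 q1-x->q2 q1-y->q3 q2-x->q2 q2-y->q2 q3-x->q3 q3-y->q3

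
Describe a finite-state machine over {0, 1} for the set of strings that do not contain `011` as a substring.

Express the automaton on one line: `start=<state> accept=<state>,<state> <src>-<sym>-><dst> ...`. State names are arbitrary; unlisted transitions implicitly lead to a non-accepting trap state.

start=s0 accept=s0,s1,s2 s0-0->s1 s0-1->s0 s1-0->s1 s1-1->s2 s2-0->s1 s2-1->s3 s3-0->s3 s3-1->s3

This is the complement of 'contains `011`'. Use the same substring-matching states — s0 through s3 holding how much of `011` has just been matched — but flip the accepting set: everything except the trap s3 accepts.
        0   1  
>* s0   s1  s0 
 * s1   s1  s2 
 * s2   s1  s3 
   s3   s3  s3 
(> = start, * = accepting)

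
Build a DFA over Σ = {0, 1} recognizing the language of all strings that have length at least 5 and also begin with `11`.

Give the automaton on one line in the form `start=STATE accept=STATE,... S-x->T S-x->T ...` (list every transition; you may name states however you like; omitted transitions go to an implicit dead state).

start=q0 accept=q6 q0-0->q1 q0-1->q2 q1-0->q1 q1-1->q1 q2-0->q1 q2-1->q3 q3-0->q4 q3-1->q4 q4-0->q5 q4-1->q5 q5-0->q6 q5-1->q6 q6-0->q6 q6-1->q6

Handle the two conditions separately and then intersect. One (7 states) tracks the input length, saturating at 6; the other (4 states) tracks whether the input so far still matches the prefix `11`. Each combined state is a pair, one component from each; accept when both components accept. After merging equivalent states the machine shrinks.
With 7 states:
        0   1  
>  q0   q1  q2 
   q1   q1  q1 
   q2   q1  q3 
   q3   q4  q4 
   q4   q5  q5 
   q5   q6  q6 
 * q6   q6  q6 
(> = start, * = accepting)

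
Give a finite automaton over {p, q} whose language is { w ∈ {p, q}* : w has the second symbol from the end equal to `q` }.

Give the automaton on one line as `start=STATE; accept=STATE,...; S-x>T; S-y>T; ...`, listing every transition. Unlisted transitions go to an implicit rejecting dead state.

Because acceptance depends on a position counted from the end, the machine has to buffer the most recent 2 symbols. Make each state the string of the last up-to-2 symbols read; on input `x` shift the window left and append `x`. Accept when the buffered window has length 2 and begins with `q`.
With 7 states:
       p  q 
>  A   B  C 
   B   D  E 
   C   F  G 
   D   D  E 
   E   F  G 
 * F   D  E 
 * G   F  G 
(> = start, * = accepting)

start=A; accept=F,G; A-p>B; A-q>C; B-p>D; B-q>E; C-p>F; C-q>G; D-p>D; D-q>E; E-p>F; E-q>G; F-p>D; F-q>E; G-p>F; G-q>G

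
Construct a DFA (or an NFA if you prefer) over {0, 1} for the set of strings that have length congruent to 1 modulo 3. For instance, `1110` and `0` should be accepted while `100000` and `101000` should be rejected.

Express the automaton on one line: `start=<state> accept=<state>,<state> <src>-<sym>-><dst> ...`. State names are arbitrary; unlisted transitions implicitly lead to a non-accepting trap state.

start=q0 accept=q1 q0-0->q1 q0-1->q1 q1-0->q2 q1-1->q2 q2-0->q0 q2-1->q0

Only the length mod 3 matters, so use a 3-cycle: from any state, every input symbol moves to the next state, wrapping q2 back to q0. Mark q1 accepting.
With 3 states:
        0   1  
>  q0   q1  q1 
 * q1   q2  q2 
   q2   q0  q0 
(> = start, * = accepting)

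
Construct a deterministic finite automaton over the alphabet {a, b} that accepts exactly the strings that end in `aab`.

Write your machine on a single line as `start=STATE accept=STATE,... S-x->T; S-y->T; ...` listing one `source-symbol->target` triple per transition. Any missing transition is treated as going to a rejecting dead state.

Remember how much of `aab` the current input suffix matches. State q0 means no match yet; q1 means the last symbol is `a`; q2 means the last 2 symbols are `aa`; q3 means the last 3 symbols are `aab`. Only q3 accepts. On a mismatch, fall back to the longest proper suffix that is still a prefix of `aab`.
With 4 states:
        a   b  
>  q0   q1  q0 
   q1   q2  q0 
   q2   q2  q3 
 * q3   q1  q0 
(> = start, * = accepting)

start=q0; accept=q3; q0-a->q1; q0-b->q0; q1-a->q2; q1-b->q0; q2-a->q2; q2-b->q3; q3-a->q1; q3-b->q0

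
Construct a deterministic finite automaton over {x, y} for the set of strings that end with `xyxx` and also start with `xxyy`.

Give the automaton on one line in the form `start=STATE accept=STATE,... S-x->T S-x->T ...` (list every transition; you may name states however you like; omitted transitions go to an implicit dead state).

start=s0 accept=s9 s0-x->s1 s0-y->s2 s1-x->s3 s1-y->s2 s2-x->s2 s2-y->s2 s3-x->s2 s3-y->s4 s4-x->s2 s4-y->s5 s5-x->s6 s5-y->s5 s6-x->s6 s6-y->s7 s7-x->s8 s7-y->s5 s8-x->s9 s8-y->s7 s9-x->s6 s9-y->s7

Handle the two conditions separately and then intersect. One (5 states) tracks how much of the suffix `xyxx` has currently been matched; the other (6 states) tracks whether the input so far still matches the prefix `xxyy`. Each combined state is a pair, one component from each; accept when both components accept. Equivalent product states are then merged.
With 10 states:
        x   y  
>  s0   s1  s2 
   s1   s3  s2 
   s2   s2  s2 
   s3   s2  s4 
   s4   s2  s5 
   s5   s6  s5 
   s6   s6  s7 
   s7   s8  s5 
   s8   s9  s7 
 * s9   s6  s7 
(> = start, * = accepting)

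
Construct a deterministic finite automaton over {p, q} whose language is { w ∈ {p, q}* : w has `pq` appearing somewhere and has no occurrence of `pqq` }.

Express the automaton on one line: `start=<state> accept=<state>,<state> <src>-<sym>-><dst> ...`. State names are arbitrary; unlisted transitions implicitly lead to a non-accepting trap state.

start=A accept=C,D A-p->B A-q->A B-p->B B-q->C C-p->D C-q->E D-p->D D-q->C E-p->E E-q->E

Build one automaton per condition and run them in lockstep. The first has 3 states tracking whether and how much of `pq` has been seen; the second has 4 states tracking partial matches of the forbidden pattern `pqq`. A product state is a pair (one from each), accepting exactly when both do.
With 5 states:
       p  q 
>  A   B  A 
   B   B  C 
 * C   D  E 
 * D   D  C 
   E   E  E 
(> = start, * = accepting)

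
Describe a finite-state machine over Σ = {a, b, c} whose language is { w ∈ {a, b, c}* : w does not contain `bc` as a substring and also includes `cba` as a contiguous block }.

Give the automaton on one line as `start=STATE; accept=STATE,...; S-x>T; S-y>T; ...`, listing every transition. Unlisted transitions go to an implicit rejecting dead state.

Run two small machines in parallel and take their product. The first has 3 states tracking partial matches of the forbidden pattern `bc`; the second has 4 states tracking whether and how much of `cba` has been seen. A product state is a pair (one from each), accepting exactly when both do. Equivalent product states are then merged.
7 states suffice.
        a   b   c  
>  q0   q0  q1  q2 
   q1   q0  q1  q3 
   q2   q0  q4  q2 
   q3   q3  q3  q3 
   q4   q5  q1  q3 
 * q5   q5  q6  q5 
 * q6   q5  q6  q3 
(> = start, * = accepting)

start=q0; accept=q5,q6; q0-a>q0; q0-b>q1; q0-c>q2; q1-a>q0; q1-b>q1; q1-c>q3; q2-a>q0; q2-b>q4; q2-c>q2; q3-a>q3; q3-b>q3; q3-c>q3; q4-a>q5; q4-b>q1; q4-c>q3; q5-a>q5; q5-b>q6; q5-c>q5; q6-a>q5; q6-b>q6; q6-c>q3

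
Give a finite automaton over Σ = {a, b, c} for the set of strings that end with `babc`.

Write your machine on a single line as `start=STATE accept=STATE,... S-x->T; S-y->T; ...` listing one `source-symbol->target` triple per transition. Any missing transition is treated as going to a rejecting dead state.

start=q0; accept=q4; q0-a->q0; q0-b->q1; q0-c->q0; q1-a->q2; q1-b->q1; q1-c->q0; q2-a->q0; q2-b->q3; q2-c->q0; q3-a->q2; q3-b->q1; q3-c->q4; q4-a->q0; q4-b->q1; q4-c->q0

Let each state record the length of the longest suffix of the input read so far that is also a prefix of `babc`. q1 means the last symbol is `b`; q2 means the last 2 symbols are `ba`; q3 means the last 3 symbols are `bab`; q4 means the last 4 symbols are `babc`. Accept only at q4, where the string currently ends in `babc`.
A 5-state machine:
        a   b   c  
>  q0   q0  q1  q0 
   q1   q2  q1  q0 
   q2   q0  q3  q0 
   q3   q2  q1  q4 
 * q4   q0  q1  q0 
(> = start, * = accepting)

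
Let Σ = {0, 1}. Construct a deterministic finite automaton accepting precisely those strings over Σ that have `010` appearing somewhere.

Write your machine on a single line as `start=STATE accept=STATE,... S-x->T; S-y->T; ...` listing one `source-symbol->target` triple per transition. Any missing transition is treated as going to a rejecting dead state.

start=s0; accept=s3; s0-0->s1; s0-1->s0; s1-0->s1; s1-1->s2; s2-0->s3; s2-1->s0; s3-0->s3; s3-1->s3

States s0..s2 record the length of the longest prefix of `010` that matches the current input suffix. Reaching s3 means `010` has been seen, and we stay there forever. Accept from s3.
A 4-state machine:
        0   1  
>  s0   s1  s0 
   s1   s1  s2 
   s2   s3  s0 
 * s3   s3  s3 
(> = start, * = accepting)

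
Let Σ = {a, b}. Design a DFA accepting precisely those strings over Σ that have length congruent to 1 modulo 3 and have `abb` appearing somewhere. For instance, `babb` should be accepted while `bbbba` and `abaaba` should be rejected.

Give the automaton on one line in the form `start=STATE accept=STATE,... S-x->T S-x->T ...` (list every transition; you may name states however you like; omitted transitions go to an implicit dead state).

Run two small machines in parallel and take their product. The first has 3 states tracking the input length modulo 3; the second has 4 states tracking whether and how much of `abb` has been seen. A product state is a pair (one from each), accepting exactly when both do.
          a    b  
>  S0     S1   S2 
   S1     S3   S4 
   S2     S3   S5 
   S3     S6   S7 
   S4     S6   S8 
   S5     S6   S0 
   S6     S1   S9 
   S7     S1  S10 
   S8    S10  S10 
   S9     S3  S11 
 * S10   S11  S11 
   S11    S8   S8 
(> = start, * = accepting)

start=S0 accept=S10 S0-a->S1 S0-b->S2 S1-a->S3 S1-b->S4 S2-a->S3 S2-b->S5 S3-a->S6 S3-b->S7 S4-a->S6 S4-b->S8 S5-a->S6 S5-b->S0 S6-a->S1 S6-b->S9 S7-a->S1 S7-b->S10 S8-a->S10 S8-b->S10 S9-a->S3 S9-b->S11 S10-a->S11 S10-b->S11 S11-a->S8 S11-b->S8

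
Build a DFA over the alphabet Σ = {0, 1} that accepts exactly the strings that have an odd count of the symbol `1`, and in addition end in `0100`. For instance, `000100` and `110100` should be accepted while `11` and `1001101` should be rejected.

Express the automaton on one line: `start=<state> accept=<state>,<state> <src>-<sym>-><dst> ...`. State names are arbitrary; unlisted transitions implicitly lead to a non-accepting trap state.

Handle the two conditions separately and then intersect. One (2 states) tracks the count of `1`s modulo 2; the other (5 states) tracks how much of the suffix `0100` has currently been matched. Each combined state is a pair, one component from each; accept when both components accept.
With 10 states:
       0  1 
>  A   B  C 
   B   B  D 
   C   E  A 
   D   F  A 
   E   E  G 
   F   H  G 
   G   I  C 
 * H   E  G 
   I   J  D 
   J   B  D 
(> = start, * = accepting)

start=A accept=H A-0->B A-1->C B-0->B B-1->D C-0->E C-1->A D-0->F D-1->A E-0->E E-1->G F-0->H F-1->G G-0->I G-1->C H-0->E H-1->G I-0->J I-1->D J-0->B J-1->D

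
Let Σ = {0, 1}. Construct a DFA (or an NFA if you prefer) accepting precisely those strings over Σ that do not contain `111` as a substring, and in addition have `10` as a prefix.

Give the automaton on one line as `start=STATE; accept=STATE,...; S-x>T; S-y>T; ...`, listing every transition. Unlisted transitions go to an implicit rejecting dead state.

Handle the two conditions separately and then intersect. One (4 states) tracks partial matches of the forbidden pattern `111`; the other (4 states) tracks whether the input so far still matches the prefix `10`. Each combined state is a pair, one component from each; accept when both components accept.
10 states suffice.
        0   1  
>  S0   S1  S2 
   S1   S1  S3 
   S2   S4  S5 
   S3   S1  S5 
 * S4   S4  S6 
   S5   S1  S7 
 * S6   S4  S8 
   S7   S7  S7 
 * S8   S4  S9 
   S9   S9  S9 
(> = start, * = accepting)

start=S0; accept=S4,S6,S8; S0-0>S1; S0-1>S2; S1-0>S1; S1-1>S3; S2-0>S4; S2-1>S5; S3-0>S1; S3-1>S5; S4-0>S4; S4-1>S6; S5-0>S1; S5-1>S7; S6-0>S4; S6-1>S8; S7-0>S7; S7-1>S7; S8-0>S4; S8-1>S9; S9-0>S9; S9-1>S9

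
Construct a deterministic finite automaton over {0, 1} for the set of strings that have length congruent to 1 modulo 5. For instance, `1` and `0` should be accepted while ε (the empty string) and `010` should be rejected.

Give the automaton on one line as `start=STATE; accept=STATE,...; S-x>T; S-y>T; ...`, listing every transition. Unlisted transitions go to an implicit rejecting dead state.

Only the length mod 5 matters, so use a 5-cycle: from any state, every input symbol moves to the next state, wrapping q4 back to q0. Mark q1 accepting.
A 5-state machine:
        0   1  
>  q0   q1  q1 
 * q1   q2  q2 
   q2   q3  q3 
   q3   q4  q4 
   q4   q0  q0 
(> = start, * = accepting)

start=q0; accept=q1; q0-0>q1; q0-1>q1; q1-0>q2; q1-1>q2; q2-0>q3; q2-1>q3; q3-0>q4; q3-1>q4; q4-0>q0; q4-1>q0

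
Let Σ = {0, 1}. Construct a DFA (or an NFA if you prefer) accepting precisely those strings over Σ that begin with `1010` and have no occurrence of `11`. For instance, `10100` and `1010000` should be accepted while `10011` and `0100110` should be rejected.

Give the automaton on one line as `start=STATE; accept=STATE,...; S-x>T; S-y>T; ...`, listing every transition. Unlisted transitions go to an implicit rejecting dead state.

start=s0; accept=s7,s8; s0-0>s1; s0-1>s2; s1-0>s1; s1-1>s3; s2-0>s4; s2-1>s5; s3-0>s1; s3-1>s5; s4-0>s1; s4-1>s6; s5-0>s5; s5-1>s5; s6-0>s7; s6-1>s5; s7-0>s7; s7-1>s8; s8-0>s7; s8-1>s9; s9-0>s9; s9-1>s9

Build one automaton per condition and run them in lockstep. The first has 6 states tracking whether the input so far still matches the prefix `1010`; the second has 3 states tracking partial matches of the forbidden pattern `11`. A product state is a pair (one from each), accepting exactly when both do.
        0   1  
>  s0   s1  s2 
   s1   s1  s3 
   s2   s4  s5 
   s3   s1  s5 
   s4   s1  s6 
   s5   s5  s5 
   s6   s7  s5 
 * s7   s7  s8 
 * s8   s7  s9 
   s9   s9  s9 
(> = start, * = accepting)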